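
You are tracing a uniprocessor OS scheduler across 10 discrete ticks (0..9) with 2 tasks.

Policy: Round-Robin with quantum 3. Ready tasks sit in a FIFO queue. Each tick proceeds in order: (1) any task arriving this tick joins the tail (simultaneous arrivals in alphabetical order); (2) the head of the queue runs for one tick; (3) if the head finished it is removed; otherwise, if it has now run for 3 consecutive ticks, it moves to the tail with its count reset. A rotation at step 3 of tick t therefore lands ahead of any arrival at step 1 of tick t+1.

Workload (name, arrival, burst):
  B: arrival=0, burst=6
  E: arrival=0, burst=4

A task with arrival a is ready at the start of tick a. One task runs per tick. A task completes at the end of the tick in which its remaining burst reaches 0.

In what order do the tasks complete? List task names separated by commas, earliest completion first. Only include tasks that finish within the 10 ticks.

t=0: queue=[B,E] q_used=0 → run B
t=1: queue=[B,E] q_used=1 → run B
t=2: queue=[B,E] q_used=2 → run B
t=3: queue=[E,B] q_used=0 → run E
t=4: queue=[E,B] q_used=1 → run E
t=5: queue=[E,B] q_used=2 → run E
t=6: queue=[B,E] q_used=0 → run B
t=7: queue=[B,E] q_used=1 → run B
t=8: queue=[B,E] q_used=2 → run B
t=9: queue=[E] q_used=0 → run E

completion order = B, E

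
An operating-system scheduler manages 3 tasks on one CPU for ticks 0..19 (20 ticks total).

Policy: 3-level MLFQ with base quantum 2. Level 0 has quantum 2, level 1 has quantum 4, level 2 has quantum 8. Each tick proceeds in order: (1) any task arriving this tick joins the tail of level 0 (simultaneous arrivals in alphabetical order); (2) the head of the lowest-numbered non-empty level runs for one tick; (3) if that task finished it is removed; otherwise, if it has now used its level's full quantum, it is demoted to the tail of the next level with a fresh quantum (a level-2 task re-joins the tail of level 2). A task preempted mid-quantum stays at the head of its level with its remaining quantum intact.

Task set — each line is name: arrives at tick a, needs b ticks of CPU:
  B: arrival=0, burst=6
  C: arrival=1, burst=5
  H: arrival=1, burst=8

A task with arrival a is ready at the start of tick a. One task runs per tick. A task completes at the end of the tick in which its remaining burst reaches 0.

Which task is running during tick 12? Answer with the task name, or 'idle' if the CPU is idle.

running at tick 12 = C

t=0: L0/L1/L2 = B/-/- → run B
t=1: L0/L1/L2 = BCH/-/- → run B
t=2: L0/L1/L2 = CH/B/- → run C
t=3: L0/L1/L2 = CH/B/- → run C
t=4: L0/L1/L2 = H/BC/- → run H
t=5: L0/L1/L2 = H/BC/- → run H
t=6: L0/L1/L2 = -/BCH/- → run B
t=7: L0/L1/L2 = -/BCH/- → run B
t=8: L0/L1/L2 = -/BCH/- → run B
t=9: L0/L1/L2 = -/BCH/- → run B
t=10: L0/L1/L2 = -/CH/- → run C
t=11: L0/L1/L2 = -/CH/- → run C
t=12: L0/L1/L2 = -/CH/- → run C
t=13: L0/L1/L2 = -/H/- → run H
t=14: L0/L1/L2 = -/H/- → run H
t=15: L0/L1/L2 = -/H/- → run H
t=16: L0/L1/L2 = -/H/- → run H
t=17: L0/L1/L2 = -/-/H → run H
t=18: L0/L1/L2 = -/-/H → run H
t=19: (idle)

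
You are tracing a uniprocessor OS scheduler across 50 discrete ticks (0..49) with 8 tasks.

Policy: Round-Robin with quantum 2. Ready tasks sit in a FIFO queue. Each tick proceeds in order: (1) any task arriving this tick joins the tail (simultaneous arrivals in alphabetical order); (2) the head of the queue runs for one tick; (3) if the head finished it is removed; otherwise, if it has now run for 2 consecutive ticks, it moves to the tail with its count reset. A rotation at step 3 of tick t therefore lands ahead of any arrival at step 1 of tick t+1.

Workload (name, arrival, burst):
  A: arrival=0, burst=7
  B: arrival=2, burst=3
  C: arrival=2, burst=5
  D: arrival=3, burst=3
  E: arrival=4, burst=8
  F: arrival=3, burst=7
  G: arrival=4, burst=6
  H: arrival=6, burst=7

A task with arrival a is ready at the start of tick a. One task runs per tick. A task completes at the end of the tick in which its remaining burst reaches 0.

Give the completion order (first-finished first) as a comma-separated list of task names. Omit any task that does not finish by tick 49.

t=0: queue=[A] q_used=0 → run A
t=1: queue=[A] q_used=1 → run A
t=2: queue=[A,B,C] q_used=0 → run A
t=3: queue=[A,B,C,D,F] q_used=1 → run A
t=4: queue=[B,C,D,F,A,E,G] q_used=0 → run B
t=5: queue=[B,C,D,F,A,E,G] q_used=1 → run B
t=6: queue=[C,D,F,A,E,G,B,H] q_used=0 → run C
t=7: queue=[C,D,F,A,E,G,B,H] q_used=1 → run C
t=8: queue=[D,F,A,E,G,B,H,C] q_used=0 → run D
t=9: queue=[D,F,A,E,G,B,H,C] q_used=1 → run D
t=10: queue=[F,A,E,G,B,H,C,D] q_used=0 → run F
t=11: queue=[F,A,E,G,B,H,C,D] q_used=1 → run F
t=12: queue=[A,E,G,B,H,C,D,F] q_used=0 → run A
t=13: queue=[A,E,G,B,H,C,D,F] q_used=1 → run A
t=14: queue=[E,G,B,H,C,D,F,A] q_used=0 → run E
t=15: queue=[E,G,B,H,C,D,F,A] q_used=1 → run E
t=16: queue=[G,B,H,C,D,F,A,E] q_used=0 → run G
t=17: queue=[G,B,H,C,D,F,A,E] q_used=1 → run G
t=18: queue=[B,H,C,D,F,A,E,G] q_used=0 → run B
t=19: queue=[H,C,D,F,A,E,G] q_used=0 → run H
t=20: queue=[H,C,D,F,A,E,G] q_used=1 → run H
t=21: queue=[C,D,F,A,E,G,H] q_used=0 → run C
t=22: queue=[C,D,F,A,E,G,H] q_used=1 → run C
t=23: queue=[D,F,A,E,G,H,C] q_used=0 → run D
t=24: queue=[F,A,E,G,H,C] q_used=0 → run F
t=25: queue=[F,A,E,G,H,C] q_used=1 → run F
t=26: queue=[A,E,G,H,C,F] q_used=0 → run A
t=27: queue=[E,G,H,C,F] q_used=0 → run E
t=28: queue=[E,G,H,C,F] q_used=1 → run E
t=29: queue=[G,H,C,F,E] q_used=0 → run G
t=30: queue=[G,H,C,F,E] q_used=1 → run G
t=31: queue=[H,C,F,E,G] q_used=0 → run H
t=32: queue=[H,C,F,E,G] q_used=1 → run H
t=33: queue=[C,F,E,G,H] q_used=0 → run C
t=34: queue=[F,E,G,H] q_used=0 → run F
t=35: queue=[F,E,G,H] q_used=1 → run F
t=36: queue=[E,G,H,F] q_used=0 → run E
t=37: queue=[E,G,H,F] q_used=1 → run E
t=38: queue=[G,H,F,E] q_used=0 → run G
t=39: queue=[G,H,F,E] q_used=1 → run G
t=40: queue=[H,F,E] q_used=0 → run H
t=41: queue=[H,F,E] q_used=1 → run H
t=42: queue=[F,E,H] q_used=0 → run F
t=43: queue=[E,H] q_used=0 → run E
t=44: queue=[E,H] q_used=1 → run E
t=45: queue=[H] q_used=0 → run H
t=46: (idle)
t=47: (idle)
t=48: (idle)
t=49: (idle)

completion order = B, D, A, C, G, F, E, H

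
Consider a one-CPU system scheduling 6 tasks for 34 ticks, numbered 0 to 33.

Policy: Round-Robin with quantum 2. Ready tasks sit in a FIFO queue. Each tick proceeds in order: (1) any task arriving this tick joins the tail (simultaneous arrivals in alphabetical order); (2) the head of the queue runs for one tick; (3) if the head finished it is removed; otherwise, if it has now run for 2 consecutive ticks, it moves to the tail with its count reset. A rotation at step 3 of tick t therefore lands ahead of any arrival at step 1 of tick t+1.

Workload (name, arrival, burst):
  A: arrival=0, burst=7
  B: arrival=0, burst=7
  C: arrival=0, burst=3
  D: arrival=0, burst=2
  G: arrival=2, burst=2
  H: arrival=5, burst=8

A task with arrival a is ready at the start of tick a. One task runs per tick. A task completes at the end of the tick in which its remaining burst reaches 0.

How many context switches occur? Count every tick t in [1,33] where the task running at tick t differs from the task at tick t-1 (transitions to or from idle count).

context switches = 15

t=0: queue=[A,B,C,D] q_used=0 → run A
t=1: queue=[A,B,C,D] q_used=1 → run A
t=2: queue=[B,C,D,A,G] q_used=0 → run B
t=3: queue=[B,C,D,A,G] q_used=1 → run B
t=4: queue=[C,D,A,G,B] q_used=0 → run C
t=5: queue=[C,D,A,G,B,H] q_used=1 → run C
t=6: queue=[D,A,G,B,H,C] q_used=0 → run D
t=7: queue=[D,A,G,B,H,C] q_used=1 → run D
t=8: queue=[A,G,B,H,C] q_used=0 → run A
t=9: queue=[A,G,B,H,C] q_used=1 → run A
t=10: queue=[G,B,H,C,A] q_used=0 → run G
t=11: queue=[G,B,H,C,A] q_used=1 → run G
t=12: queue=[B,H,C,A] q_used=0 → run B
t=13: queue=[B,H,C,A] q_used=1 → run B
t=14: queue=[H,C,A,B] q_used=0 → run H
t=15: queue=[H,C,A,B] q_used=1 → run H
t=16: queue=[C,A,B,H] q_used=0 → run C
t=17: queue=[A,B,H] q_used=0 → run A
t=18: queue=[A,B,H] q_used=1 → run A
t=19: queue=[B,H,A] q_used=0 → run B
t=20: queue=[B,H,A] q_used=1 → run B
t=21: queue=[H,A,B] q_used=0 → run H
t=22: queue=[H,A,B] q_used=1 → run H
t=23: queue=[A,B,H] q_used=0 → run A
t=24: queue=[B,H] q_used=0 → run B
t=25: queue=[H] q_used=0 → run H
t=26: queue=[H] q_used=1 → run H
t=27: queue=[H] q_used=0 → run H
t=28: queue=[H] q_used=1 → run H
t=29: (idle)
t=30: (idle)
t=31: (idle)
t=32: (idle)
t=33: (idle)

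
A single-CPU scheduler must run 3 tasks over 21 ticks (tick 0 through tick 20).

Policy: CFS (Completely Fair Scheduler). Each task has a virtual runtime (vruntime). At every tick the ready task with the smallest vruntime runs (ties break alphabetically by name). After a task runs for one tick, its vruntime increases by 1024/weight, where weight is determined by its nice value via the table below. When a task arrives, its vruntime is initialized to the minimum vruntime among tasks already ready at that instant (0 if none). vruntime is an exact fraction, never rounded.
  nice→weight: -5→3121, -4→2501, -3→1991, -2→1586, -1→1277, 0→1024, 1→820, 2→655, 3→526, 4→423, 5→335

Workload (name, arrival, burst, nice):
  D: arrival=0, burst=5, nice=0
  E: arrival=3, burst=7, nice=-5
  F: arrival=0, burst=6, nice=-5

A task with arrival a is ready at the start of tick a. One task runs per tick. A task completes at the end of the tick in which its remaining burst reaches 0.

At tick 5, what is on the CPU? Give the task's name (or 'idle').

running at tick 5 = E

t=0: vr[D=0 F=0] → run D
t=1: vr[D=1 F=0] → run F
t=2: vr[D=1 F=1024/3121] → run F
t=3: vr[D=1 E=2048/3121 F=2048/3121] → run E
t=4: vr[D=1 E=3072/3121 F=2048/3121] → run F
t=5: vr[D=1 E=3072/3121 F=3072/3121] → run E
t=6: vr[D=1 E=4096/3121 F=3072/3121] → run F
t=7: vr[D=1 E=4096/3121 F=4096/3121] → run D
t=8: vr[D=2 E=4096/3121 F=4096/3121] → run E
t=9: vr[D=2 E=5120/3121 F=4096/3121] → run F
t=10: vr[D=2 E=5120/3121 F=5120/3121] → run E
t=11: vr[D=2 E=6144/3121 F=5120/3121] → run F
t=12: vr[D=2 E=6144/3121] → run E
t=13: vr[D=2 E=7168/3121] → run D
t=14: vr[D=3 E=7168/3121] → run E
t=15: vr[D=3 E=8192/3121] → run E
t=16: vr[D=3] → run D
t=17: vr[D=4] → run D
t=18: (idle)
t=19: (idle)
t=20: (idle)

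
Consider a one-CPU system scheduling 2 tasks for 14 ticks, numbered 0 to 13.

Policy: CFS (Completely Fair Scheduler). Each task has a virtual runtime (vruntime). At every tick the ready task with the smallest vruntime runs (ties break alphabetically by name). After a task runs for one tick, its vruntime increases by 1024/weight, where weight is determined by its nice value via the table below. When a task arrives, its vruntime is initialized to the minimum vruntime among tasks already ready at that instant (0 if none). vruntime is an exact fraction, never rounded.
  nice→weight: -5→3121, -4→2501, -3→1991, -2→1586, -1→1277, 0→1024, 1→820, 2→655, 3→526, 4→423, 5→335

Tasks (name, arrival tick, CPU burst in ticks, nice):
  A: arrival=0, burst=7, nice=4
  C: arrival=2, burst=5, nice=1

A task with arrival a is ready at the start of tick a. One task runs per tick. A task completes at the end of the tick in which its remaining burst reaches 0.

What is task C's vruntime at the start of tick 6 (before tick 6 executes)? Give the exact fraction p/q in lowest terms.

vruntime(C, start of tick 6) = 636416/86715

t=0: vr[A=0] → run A
t=1: vr[A=1024/423] → run A
t=2: vr[A=2048/423 C=2048/423] → run A
t=3: vr[A=1024/141 C=2048/423] → run C
t=4: vr[A=1024/141 C=528128/86715] → run C
t=5: vr[A=1024/141 C=636416/86715] → run A
t=6: vr[A=4096/423 C=636416/86715] → run C
t=7: vr[A=4096/423 C=744704/86715] → run C
t=8: vr[A=4096/423 C=852992/86715] → run A
t=9: vr[A=5120/423 C=852992/86715] → run C
t=10: vr[A=5120/423] → run A
t=11: vr[A=2048/141] → run A
t=12: (idle)
t=13: (idle)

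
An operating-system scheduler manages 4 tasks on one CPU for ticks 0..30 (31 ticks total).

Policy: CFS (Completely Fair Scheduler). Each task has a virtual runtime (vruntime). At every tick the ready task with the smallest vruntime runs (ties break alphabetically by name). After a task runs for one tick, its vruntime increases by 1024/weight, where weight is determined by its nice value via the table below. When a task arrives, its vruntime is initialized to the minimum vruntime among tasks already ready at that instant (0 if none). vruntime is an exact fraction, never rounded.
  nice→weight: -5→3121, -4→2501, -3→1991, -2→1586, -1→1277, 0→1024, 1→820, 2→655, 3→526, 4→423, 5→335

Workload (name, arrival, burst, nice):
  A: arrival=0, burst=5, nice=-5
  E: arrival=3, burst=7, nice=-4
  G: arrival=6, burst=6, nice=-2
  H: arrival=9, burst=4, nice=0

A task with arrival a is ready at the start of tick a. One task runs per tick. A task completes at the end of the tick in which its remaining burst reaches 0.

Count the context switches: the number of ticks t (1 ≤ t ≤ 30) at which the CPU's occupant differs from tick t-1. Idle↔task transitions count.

context switches = 18

t=0: vr[A=0] → run A
t=1: vr[A=1024/3121] → run A
t=2: vr[A=2048/3121] → run A
t=3: vr[A=3072/3121 E=3072/3121] → run A
t=4: vr[A=4096/3121 E=3072/3121] → run E
t=5: vr[A=4096/3121 E=10878976/7805621] → run A
t=6: vr[E=10878976/7805621 G=10878976/7805621] → run E
t=7: vr[E=14074880/7805621 G=10878976/7805621] → run G
t=8: vr[E=14074880/7805621 G=206942720/101473073] → run E
t=9: vr[E=17270784/7805621 G=206942720/101473073 H=206942720/101473073] → run G
t=10: vr[E=17270784/7805621 G=272458752/101473073 H=206942720/101473073] → run H
t=11: vr[E=17270784/7805621 G=272458752/101473073 H=308415793/101473073] → run E
t=12: vr[E=20466688/7805621 G=272458752/101473073 H=308415793/101473073] → run E
t=13: vr[E=23662592/7805621 G=272458752/101473073 H=308415793/101473073] → run G
t=14: vr[E=23662592/7805621 G=337974784/101473073 H=308415793/101473073] → run E
t=15: vr[E=26858496/7805621 G=337974784/101473073 H=308415793/101473073] → run H
t=16: vr[E=26858496/7805621 G=337974784/101473073 H=409888866/101473073] → run G
t=17: vr[E=26858496/7805621 G=403490816/101473073 H=409888866/101473073] → run E
t=18: vr[G=403490816/101473073 H=409888866/101473073] → run G
t=19: vr[G=469006848/101473073 H=409888866/101473073] → run H
t=20: vr[G=469006848/101473073 H=511361939/101473073] → run G
t=21: vr[H=511361939/101473073] → run H
t=22: (idle)
t=23: (idle)
t=24: (idle)
t=25: (idle)
t=26: (idle)
t=27: (idle)
t=28: (idle)
t=29: (idle)
t=30: (idle)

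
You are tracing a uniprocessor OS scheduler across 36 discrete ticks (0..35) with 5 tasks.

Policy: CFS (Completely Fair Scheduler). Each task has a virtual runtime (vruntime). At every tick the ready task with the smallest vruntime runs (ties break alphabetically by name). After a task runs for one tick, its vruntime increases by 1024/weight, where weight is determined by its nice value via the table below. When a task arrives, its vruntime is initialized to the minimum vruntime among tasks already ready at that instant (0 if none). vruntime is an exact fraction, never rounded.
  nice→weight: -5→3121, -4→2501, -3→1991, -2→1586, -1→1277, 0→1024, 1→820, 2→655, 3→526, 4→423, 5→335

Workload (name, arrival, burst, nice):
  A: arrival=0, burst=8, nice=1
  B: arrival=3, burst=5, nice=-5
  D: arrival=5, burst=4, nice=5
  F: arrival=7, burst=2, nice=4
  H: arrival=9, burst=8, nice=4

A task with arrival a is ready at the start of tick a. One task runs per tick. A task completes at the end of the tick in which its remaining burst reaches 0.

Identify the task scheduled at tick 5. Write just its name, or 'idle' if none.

t=0: vr[A=0] → run A
t=1: vr[A=256/205] → run A
t=2: vr[A=512/205] → run A
t=3: vr[A=768/205 B=768/205] → run A
t=4: vr[A=1024/205 B=768/205] → run B
t=5: vr[A=1024/205 B=2606848/639805 D=2606848/639805] → run B
t=6: vr[A=1024/205 B=2816768/639805 D=2606848/639805] → run D
t=7: vr[A=1024/205 B=2816768/639805 D=61138176/8573387 F=2816768/639805] → run B
t=8: vr[A=1024/205 B=3026688/639805 D=61138176/8573387 F=2816768/639805] → run F
t=9: vr[A=1024/205 B=3026688/639805 D=61138176/8573387 F=1846653184/270637515 H=3026688/639805] → run B
t=10: vr[A=1024/205 B=3236608/639805 D=61138176/8573387 F=1846653184/270637515 H=3026688/639805] → run H
t=11: vr[A=1024/205 B=3236608/639805 D=61138176/8573387 F=1846653184/270637515 H=1935449344/270637515] → run A
t=12: vr[A=256/41 B=3236608/639805 D=61138176/8573387 F=1846653184/270637515 H=1935449344/270637515] → run B
t=13: vr[A=256/41 D=61138176/8573387 F=1846653184/270637515 H=1935449344/270637515] → run A
t=14: vr[A=1536/205 D=61138176/8573387 F=1846653184/270637515 H=1935449344/270637515] → run F
t=15: vr[A=1536/205 D=61138176/8573387 H=1935449344/270637515] → run D
t=16: vr[A=1536/205 D=436722944/42866935 H=1935449344/270637515] → run H
t=17: vr[A=1536/205 D=436722944/42866935 H=2590609664/270637515] → run A
t=18: vr[A=1792/205 D=436722944/42866935 H=2590609664/270637515] → run A
t=19: vr[D=436722944/42866935 H=2590609664/270637515] → run H
t=20: vr[D=436722944/42866935 H=1081923328/90212505] → run D
t=21: vr[D=567755008/42866935 H=1081923328/90212505] → run H
t=22: vr[D=567755008/42866935 H=3900930304/270637515] → run D
t=23: vr[H=3900930304/270637515] → run H
t=24: vr[H=4556090624/270637515] → run H
t=25: vr[H=1737083648/90212505] → run H
t=26: vr[H=5866411264/270637515] → run H
t=27: (idle)
t=28: (idle)
t=29: (idle)
t=30: (idle)
t=31: (idle)
t=32: (idle)
t=33: (idle)
t=34: (idle)
t=35: (idle)

running at tick 5 = B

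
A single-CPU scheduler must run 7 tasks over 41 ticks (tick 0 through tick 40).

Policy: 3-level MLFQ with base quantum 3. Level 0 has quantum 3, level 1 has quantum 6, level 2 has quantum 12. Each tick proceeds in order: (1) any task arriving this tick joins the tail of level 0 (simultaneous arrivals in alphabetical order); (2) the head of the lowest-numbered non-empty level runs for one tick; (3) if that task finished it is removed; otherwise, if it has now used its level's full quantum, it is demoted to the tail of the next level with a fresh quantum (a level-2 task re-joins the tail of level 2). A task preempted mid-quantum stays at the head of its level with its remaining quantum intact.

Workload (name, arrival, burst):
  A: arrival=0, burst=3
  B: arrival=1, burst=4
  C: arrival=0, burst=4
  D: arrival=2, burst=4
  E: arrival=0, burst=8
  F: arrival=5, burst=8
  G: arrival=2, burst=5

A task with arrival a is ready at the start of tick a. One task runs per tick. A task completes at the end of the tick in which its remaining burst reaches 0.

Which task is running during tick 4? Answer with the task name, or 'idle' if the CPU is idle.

t=0: L0/L1/L2 = ACE/-/- → run A
t=1: L0/L1/L2 = ACEB/-/- → run A
t=2: L0/L1/L2 = ACEBDG/-/- → run A
t=3: L0/L1/L2 = CEBDG/-/- → run C
t=4: L0/L1/L2 = CEBDG/-/- → run C
t=5: L0/L1/L2 = CEBDGF/-/- → run C
t=6: L0/L1/L2 = EBDGF/C/- → run E
t=7: L0/L1/L2 = EBDGF/C/- → run E
t=8: L0/L1/L2 = EBDGF/C/- → run E
t=9: L0/L1/L2 = BDGF/CE/- → run B
t=10: L0/L1/L2 = BDGF/CE/- → run B
t=11: L0/L1/L2 = BDGF/CE/- → run B
t=12: L0/L1/L2 = DGF/CEB/- → run D
t=13: L0/L1/L2 = DGF/CEB/- → run D
t=14: L0/L1/L2 = DGF/CEB/- → run D
t=15: L0/L1/L2 = GF/CEBD/- → run G
t=16: L0/L1/L2 = GF/CEBD/- → run G
t=17: L0/L1/L2 = GF/CEBD/- → run G
t=18: L0/L1/L2 = F/CEBDG/- → run F
t=19: L0/L1/L2 = F/CEBDG/- → run F
t=20: L0/L1/L2 = F/CEBDG/- → run F
t=21: L0/L1/L2 = -/CEBDGF/- → run C
t=22: L0/L1/L2 = -/EBDGF/- → run E
t=23: L0/L1/L2 = -/EBDGF/- → run E
t=24: L0/L1/L2 = -/EBDGF/- → run E
t=25: L0/L1/L2 = -/EBDGF/- → run E
t=26: L0/L1/L2 = -/EBDGF/- → run E
t=27: L0/L1/L2 = -/BDGF/- → run B
t=28: L0/L1/L2 = -/DGF/- → run D
t=29: L0/L1/L2 = -/GF/- → run G
t=30: L0/L1/L2 = -/GF/- → run G
t=31: L0/L1/L2 = -/F/- → run F
t=32: L0/L1/L2 = -/F/- → run F
t=33: L0/L1/L2 = -/F/- → run F
t=34: L0/L1/L2 = -/F/- → run F
t=35: L0/L1/L2 = -/F/- → run F
t=36: (idle)
t=37: (idle)
t=38: (idle)
t=39: (idle)
t=40: (idle)

running at tick 4 = C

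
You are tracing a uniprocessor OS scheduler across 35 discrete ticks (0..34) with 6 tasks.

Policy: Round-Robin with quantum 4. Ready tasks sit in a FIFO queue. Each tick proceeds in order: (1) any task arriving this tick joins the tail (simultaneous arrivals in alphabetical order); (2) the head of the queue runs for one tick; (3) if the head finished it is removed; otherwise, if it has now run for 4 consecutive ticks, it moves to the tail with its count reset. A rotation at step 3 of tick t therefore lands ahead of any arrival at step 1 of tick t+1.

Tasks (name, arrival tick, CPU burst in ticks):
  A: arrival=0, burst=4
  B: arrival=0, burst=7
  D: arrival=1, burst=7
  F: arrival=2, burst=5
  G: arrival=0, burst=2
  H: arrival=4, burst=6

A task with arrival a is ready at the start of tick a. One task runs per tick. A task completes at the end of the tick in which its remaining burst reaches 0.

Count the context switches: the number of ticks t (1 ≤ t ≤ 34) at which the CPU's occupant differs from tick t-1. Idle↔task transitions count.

context switches = 10

t=0: queue=[A,B,G] q_used=0 → run A
t=1: queue=[A,B,G,D] q_used=1 → run A
t=2: queue=[A,B,G,D,F] q_used=2 → run A
t=3: queue=[A,B,G,D,F] q_used=3 → run A
t=4: queue=[B,G,D,F,H] q_used=0 → run B
t=5: queue=[B,G,D,F,H] q_used=1 → run B
t=6: queue=[B,G,D,F,H] q_used=2 → run B
t=7: queue=[B,G,D,F,H] q_used=3 → run B
t=8: queue=[G,D,F,H,B] q_used=0 → run G
t=9: queue=[G,D,F,H,B] q_used=1 → run G
t=10: queue=[D,F,H,B] q_used=0 → run D
t=11: queue=[D,F,H,B] q_used=1 → run D
t=12: queue=[D,F,H,B] q_used=2 → run D
t=13: queue=[D,F,H,B] q_used=3 → run D
t=14: queue=[F,H,B,D] q_used=0 → run F
t=15: queue=[F,H,B,D] q_used=1 → run F
t=16: queue=[F,H,B,D] q_used=2 → run F
t=17: queue=[F,H,B,D] q_used=3 → run F
t=18: queue=[H,B,D,F] q_used=0 → run H
t=19: queue=[H,B,D,F] q_used=1 → run H
t=20: queue=[H,B,D,F] q_used=2 → run H
t=21: queue=[H,B,D,F] q_used=3 → run H
t=22: queue=[B,D,F,H] q_used=0 → run B
t=23: queue=[B,D,F,H] q_used=1 → run B
t=24: queue=[B,D,F,H] q_used=2 → run B
t=25: queue=[D,F,H] q_used=0 → run D
t=26: queue=[D,F,H] q_used=1 → run D
t=27: queue=[D,F,H] q_used=2 → run D
t=28: queue=[F,H] q_used=0 → run F
t=29: queue=[H] q_used=0 → run H
t=30: queue=[H] q_used=1 → run H
t=31: (idle)
t=32: (idle)
t=33: (idle)
t=34: (idle)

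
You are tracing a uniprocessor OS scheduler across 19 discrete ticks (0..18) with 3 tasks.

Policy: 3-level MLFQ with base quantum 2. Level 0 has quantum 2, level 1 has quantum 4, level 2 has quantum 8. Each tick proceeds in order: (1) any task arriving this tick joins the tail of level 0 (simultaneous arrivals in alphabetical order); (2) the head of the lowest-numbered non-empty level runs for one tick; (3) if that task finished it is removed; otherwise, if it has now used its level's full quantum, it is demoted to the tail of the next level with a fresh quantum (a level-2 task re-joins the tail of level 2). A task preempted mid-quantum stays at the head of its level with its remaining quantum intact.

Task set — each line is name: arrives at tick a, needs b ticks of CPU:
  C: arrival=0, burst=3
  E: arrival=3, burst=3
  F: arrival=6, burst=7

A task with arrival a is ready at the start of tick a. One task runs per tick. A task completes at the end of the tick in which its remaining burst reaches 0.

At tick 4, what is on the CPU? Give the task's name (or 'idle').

t=0: L0/L1/L2 = C/-/- → run C
t=1: L0/L1/L2 = C/-/- → run C
t=2: L0/L1/L2 = -/C/- → run C
t=3: L0/L1/L2 = E/-/- → run E
t=4: L0/L1/L2 = E/-/- → run E
t=5: L0/L1/L2 = -/E/- → run E
t=6: L0/L1/L2 = F/-/- → run F
t=7: L0/L1/L2 = F/-/- → run F
t=8: L0/L1/L2 = -/F/- → run F
t=9: L0/L1/L2 = -/F/- → run F
t=10: L0/L1/L2 = -/F/- → run F
t=11: L0/L1/L2 = -/F/- → run F
t=12: L0/L1/L2 = -/-/F → run F
t=13: (idle)
t=14: (idle)
t=15: (idle)
t=16: (idle)
t=17: (idle)
t=18: (idle)

running at tick 4 = E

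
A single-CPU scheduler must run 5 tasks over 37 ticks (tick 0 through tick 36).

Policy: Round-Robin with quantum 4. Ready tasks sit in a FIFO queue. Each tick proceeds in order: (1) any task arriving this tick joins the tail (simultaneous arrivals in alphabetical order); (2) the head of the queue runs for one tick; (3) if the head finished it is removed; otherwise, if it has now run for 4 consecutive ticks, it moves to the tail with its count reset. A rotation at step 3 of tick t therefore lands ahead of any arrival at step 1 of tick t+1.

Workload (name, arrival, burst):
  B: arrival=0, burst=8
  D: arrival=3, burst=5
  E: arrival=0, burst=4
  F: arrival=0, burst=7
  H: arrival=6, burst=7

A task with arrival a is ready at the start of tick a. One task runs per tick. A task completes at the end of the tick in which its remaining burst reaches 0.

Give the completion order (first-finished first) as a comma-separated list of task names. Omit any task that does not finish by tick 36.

completion order = E, B, F, D, H

t=0: queue=[B,E,F] q_used=0 → run B
t=1: queue=[B,E,F] q_used=1 → run B
t=2: queue=[B,E,F] q_used=2 → run B
t=3: queue=[B,E,F,D] q_used=3 → run B
t=4: queue=[E,F,D,B] q_used=0 → run E
t=5: queue=[E,F,D,B] q_used=1 → run E
t=6: queue=[E,F,D,B,H] q_used=2 → run E
t=7: queue=[E,F,D,B,H] q_used=3 → run E
t=8: queue=[F,D,B,H] q_used=0 → run F
t=9: queue=[F,D,B,H] q_used=1 → run F
t=10: queue=[F,D,B,H] q_used=2 → run F
t=11: queue=[F,D,B,H] q_used=3 → run F
t=12: queue=[D,B,H,F] q_used=0 → run D
t=13: queue=[D,B,H,F] q_used=1 → run D
t=14: queue=[D,B,H,F] q_used=2 → run D
t=15: queue=[D,B,H,F] q_used=3 → run D
t=16: queue=[B,H,F,D] q_used=0 → run B
t=17: queue=[B,H,F,D] q_used=1 → run B
t=18: queue=[B,H,F,D] q_used=2 → run B
t=19: queue=[B,H,F,D] q_used=3 → run B
t=20: queue=[H,F,D] q_used=0 → run H
t=21: queue=[H,F,D] q_used=1 → run H
t=22: queue=[H,F,D] q_used=2 → run H
t=23: queue=[H,F,D] q_used=3 → run H
t=24: queue=[F,D,H] q_used=0 → run F
t=25: queue=[F,D,H] q_used=1 → run F
t=26: queue=[F,D,H] q_used=2 → run F
t=27: queue=[D,H] q_used=0 → run D
t=28: queue=[H] q_used=0 → run H
t=29: queue=[H] q_used=1 → run H
t=30: queue=[H] q_used=2 → run H
t=31: (idle)
t=32: (idle)
t=33: (idle)
t=34: (idle)
t=35: (idle)
t=36: (idle)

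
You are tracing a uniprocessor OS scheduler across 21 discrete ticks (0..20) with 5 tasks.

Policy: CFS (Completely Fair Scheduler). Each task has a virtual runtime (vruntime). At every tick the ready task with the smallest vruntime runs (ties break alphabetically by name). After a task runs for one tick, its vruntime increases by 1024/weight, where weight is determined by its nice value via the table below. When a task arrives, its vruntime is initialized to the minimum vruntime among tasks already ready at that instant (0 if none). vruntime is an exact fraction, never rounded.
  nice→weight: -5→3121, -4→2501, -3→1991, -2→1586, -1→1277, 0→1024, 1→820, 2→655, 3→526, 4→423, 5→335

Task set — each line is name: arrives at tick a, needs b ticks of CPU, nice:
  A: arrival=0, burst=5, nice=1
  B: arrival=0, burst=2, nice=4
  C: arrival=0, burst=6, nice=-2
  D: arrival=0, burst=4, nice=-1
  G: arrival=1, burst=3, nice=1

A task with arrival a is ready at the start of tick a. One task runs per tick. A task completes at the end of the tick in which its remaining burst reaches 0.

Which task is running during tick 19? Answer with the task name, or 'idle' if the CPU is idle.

t=0: vr[A=0 B=0 C=0 D=0] → run A
t=1: vr[A=256/205 B=0 C=0 D=0 G=0] → run B
t=2: vr[A=256/205 B=1024/423 C=0 D=0 G=0] → run C
t=3: vr[A=256/205 B=1024/423 C=512/793 D=0 G=0] → run D
t=4: vr[A=256/205 B=1024/423 C=512/793 D=1024/1277 G=0] → run G
t=5: vr[A=256/205 B=1024/423 C=512/793 D=1024/1277 G=256/205] → run C
t=6: vr[A=256/205 B=1024/423 C=1024/793 D=1024/1277 G=256/205] → run D
t=7: vr[A=256/205 B=1024/423 C=1024/793 D=2048/1277 G=256/205] → run A
t=8: vr[A=512/205 B=1024/423 C=1024/793 D=2048/1277 G=256/205] → run G
t=9: vr[A=512/205 B=1024/423 C=1024/793 D=2048/1277 G=512/205] → run C
t=10: vr[A=512/205 B=1024/423 C=1536/793 D=2048/1277 G=512/205] → run D
t=11: vr[A=512/205 B=1024/423 C=1536/793 D=3072/1277 G=512/205] → run C
t=12: vr[A=512/205 B=1024/423 C=2048/793 D=3072/1277 G=512/205] → run D
t=13: vr[A=512/205 B=1024/423 C=2048/793 G=512/205] → run B
t=14: vr[A=512/205 C=2048/793 G=512/205] → run A
t=15: vr[A=768/205 C=2048/793 G=512/205] → run G
t=16: vr[A=768/205 C=2048/793] → run C
t=17: vr[A=768/205 C=2560/793] → run C
t=18: vr[A=768/205] → run A
t=19: vr[A=1024/205] → run A
t=20: (idle)

running at tick 19 = A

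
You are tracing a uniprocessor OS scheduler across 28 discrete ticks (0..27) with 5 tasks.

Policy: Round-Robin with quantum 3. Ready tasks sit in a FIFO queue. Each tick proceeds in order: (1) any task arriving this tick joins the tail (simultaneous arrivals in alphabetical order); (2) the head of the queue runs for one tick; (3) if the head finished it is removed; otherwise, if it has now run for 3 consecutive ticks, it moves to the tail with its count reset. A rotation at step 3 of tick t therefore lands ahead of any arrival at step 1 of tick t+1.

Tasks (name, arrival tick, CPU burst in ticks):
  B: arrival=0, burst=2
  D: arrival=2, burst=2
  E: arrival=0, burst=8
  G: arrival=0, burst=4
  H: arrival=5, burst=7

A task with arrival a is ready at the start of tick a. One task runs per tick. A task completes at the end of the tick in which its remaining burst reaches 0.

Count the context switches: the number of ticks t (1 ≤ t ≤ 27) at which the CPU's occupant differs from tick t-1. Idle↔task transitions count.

context switches = 9

t=0: queue=[B,E,G] q_used=0 → run B
t=1: queue=[B,E,G] q_used=1 → run B
t=2: queue=[E,G,D] q_used=0 → run E
t=3: queue=[E,G,D] q_used=1 → run E
t=4: queue=[E,G,D] q_used=2 → run E
t=5: queue=[G,D,E,H] q_used=0 → run G
t=6: queue=[G,D,E,H] q_used=1 → run G
t=7: queue=[G,D,E,H] q_used=2 → run G
t=8: queue=[D,E,H,G] q_used=0 → run D
t=9: queue=[D,E,H,G] q_used=1 → run D
t=10: queue=[E,H,G] q_used=0 → run E
t=11: queue=[E,H,G] q_used=1 → run E
t=12: queue=[E,H,G] q_used=2 → run E
t=13: queue=[H,G,E] q_used=0 → run H
t=14: queue=[H,G,E] q_used=1 → run H
t=15: queue=[H,G,E] q_used=2 → run H
t=16: queue=[G,E,H] q_used=0 → run G
t=17: queue=[E,H] q_used=0 → run E
t=18: queue=[E,H] q_used=1 → run E
t=19: queue=[H] q_used=0 → run H
t=20: queue=[H] q_used=1 → run H
t=21: queue=[H] q_used=2 → run H
t=22: queue=[H] q_used=0 → run H
t=23: (idle)
t=24: (idle)
t=25: (idle)
t=26: (idle)
t=27: (idle)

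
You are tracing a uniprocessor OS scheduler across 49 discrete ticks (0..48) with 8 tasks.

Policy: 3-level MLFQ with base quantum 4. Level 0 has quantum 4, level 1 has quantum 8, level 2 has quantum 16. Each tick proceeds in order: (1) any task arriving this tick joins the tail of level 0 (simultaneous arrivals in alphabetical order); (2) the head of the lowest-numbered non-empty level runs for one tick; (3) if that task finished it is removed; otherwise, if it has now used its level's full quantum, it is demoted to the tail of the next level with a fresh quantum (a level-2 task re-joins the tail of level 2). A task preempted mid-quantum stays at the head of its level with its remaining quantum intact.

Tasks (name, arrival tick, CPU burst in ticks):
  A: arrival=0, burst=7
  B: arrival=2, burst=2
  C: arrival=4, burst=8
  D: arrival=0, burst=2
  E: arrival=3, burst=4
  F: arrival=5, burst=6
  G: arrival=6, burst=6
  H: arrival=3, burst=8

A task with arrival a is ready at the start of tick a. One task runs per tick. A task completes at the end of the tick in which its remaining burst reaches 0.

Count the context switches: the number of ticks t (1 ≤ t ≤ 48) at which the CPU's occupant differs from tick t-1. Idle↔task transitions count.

t=0: L0/L1/L2 = AD/-/- → run A
t=1: L0/L1/L2 = AD/-/- → run A
t=2: L0/L1/L2 = ADB/-/- → run A
t=3: L0/L1/L2 = ADBEH/-/- → run A
t=4: L0/L1/L2 = DBEHC/A/- → run D
t=5: L0/L1/L2 = DBEHCF/A/- → run D
t=6: L0/L1/L2 = BEHCFG/A/- → run B
t=7: L0/L1/L2 = BEHCFG/A/- → run B
t=8: L0/L1/L2 = EHCFG/A/- → run E
t=9: L0/L1/L2 = EHCFG/A/- → run E
t=10: L0/L1/L2 = EHCFG/A/- → run E
t=11: L0/L1/L2 = EHCFG/A/- → run E
t=12: L0/L1/L2 = HCFG/A/- → run H
t=13: L0/L1/L2 = HCFG/A/- → run H
t=14: L0/L1/L2 = HCFG/A/- → run H
t=15: L0/L1/L2 = HCFG/A/- → run H
t=16: L0/L1/L2 = CFG/AH/- → run C
t=17: L0/L1/L2 = CFG/AH/- → run C
t=18: L0/L1/L2 = CFG/AH/- → run C
t=19: L0/L1/L2 = CFG/AH/- → run C
t=20: L0/L1/L2 = FG/AHC/- → run F
t=21: L0/L1/L2 = FG/AHC/- → run F
t=22: L0/L1/L2 = FG/AHC/- → run F
t=23: L0/L1/L2 = FG/AHC/- → run F
t=24: L0/L1/L2 = G/AHCF/- → run G
t=25: L0/L1/L2 = G/AHCF/- → run G
t=26: L0/L1/L2 = G/AHCF/- → run G
t=27: L0/L1/L2 = G/AHCF/- → run G
t=28: L0/L1/L2 = -/AHCFG/- → run A
t=29: L0/L1/L2 = -/AHCFG/- → run A
t=30: L0/L1/L2 = -/AHCFG/- → run A
t=31: L0/L1/L2 = -/HCFG/- → run H
t=32: L0/L1/L2 = -/HCFG/- → run H
t=33: L0/L1/L2 = -/HCFG/- → run H
t=34: L0/L1/L2 = -/HCFG/- → run H
t=35: L0/L1/L2 = -/CFG/- → run C
t=36: L0/L1/L2 = -/CFG/- → run C
t=37: L0/L1/L2 = -/CFG/- → run C
t=38: L0/L1/L2 = -/CFG/- → run C
t=39: L0/L1/L2 = -/FG/- → run F
t=40: L0/L1/L2 = -/FG/- → run F
t=41: L0/L1/L2 = -/G/- → run G
t=42: L0/L1/L2 = -/G/- → run G
t=43: (idle)
t=44: (idle)
t=45: (idle)
t=46: (idle)
t=47: (idle)
t=48: (idle)

context switches = 13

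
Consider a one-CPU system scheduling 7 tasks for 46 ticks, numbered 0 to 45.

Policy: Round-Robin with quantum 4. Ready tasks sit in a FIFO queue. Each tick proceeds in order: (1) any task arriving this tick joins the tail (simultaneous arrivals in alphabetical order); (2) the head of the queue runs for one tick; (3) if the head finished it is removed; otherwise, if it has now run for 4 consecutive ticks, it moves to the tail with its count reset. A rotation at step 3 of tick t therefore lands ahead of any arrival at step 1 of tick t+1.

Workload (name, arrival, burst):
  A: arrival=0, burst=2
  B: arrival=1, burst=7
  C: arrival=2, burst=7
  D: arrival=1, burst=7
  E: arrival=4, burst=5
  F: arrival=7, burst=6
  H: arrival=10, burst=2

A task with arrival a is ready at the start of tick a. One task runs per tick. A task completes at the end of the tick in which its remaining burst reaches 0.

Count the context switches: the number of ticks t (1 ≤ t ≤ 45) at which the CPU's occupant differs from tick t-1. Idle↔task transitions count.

t=0: queue=[A] q_used=0 → run A
t=1: queue=[A,B,D] q_used=1 → run A
t=2: queue=[B,D,C] q_used=0 → run B
t=3: queue=[B,D,C] q_used=1 → run B
t=4: queue=[B,D,C,E] q_used=2 → run B
t=5: queue=[B,D,C,E] q_used=3 → run B
t=6: queue=[D,C,E,B] q_used=0 → run D
t=7: queue=[D,C,E,B,F] q_used=1 → run D
t=8: queue=[D,C,E,B,F] q_used=2 → run D
t=9: queue=[D,C,E,B,F] q_used=3 → run D
t=10: queue=[C,E,B,F,D,H] q_used=0 → run C
t=11: queue=[C,E,B,F,D,H] q_used=1 → run C
t=12: queue=[C,E,B,F,D,H] q_used=2 → run C
t=13: queue=[C,E,B,F,D,H] q_used=3 → run C
t=14: queue=[E,B,F,D,H,C] q_used=0 → run E
t=15: queue=[E,B,F,D,H,C] q_used=1 → run E
t=16: queue=[E,B,F,D,H,C] q_used=2 → run E
t=17: queue=[E,B,F,D,H,C] q_used=3 → run E
t=18: queue=[B,F,D,H,C,E] q_used=0 → run B
t=19: queue=[B,F,D,H,C,E] q_used=1 → run B
t=20: queue=[B,F,D,H,C,E] q_used=2 → run B
t=21: queue=[F,D,H,C,E] q_used=0 → run F
t=22: queue=[F,D,H,C,E] q_used=1 → run F
t=23: queue=[F,D,H,C,E] q_used=2 → run F
t=24: queue=[F,D,H,C,E] q_used=3 → run F
t=25: queue=[D,H,C,E,F] q_used=0 → run D
t=26: queue=[D,H,C,E,F] q_used=1 → run D
t=27: queue=[D,H,C,E,F] q_used=2 → run D
t=28: queue=[H,C,E,F] q_used=0 → run H
t=29: queue=[H,C,E,F] q_used=1 → run H
t=30: queue=[C,E,F] q_used=0 → run C
t=31: queue=[C,E,F] q_used=1 → run C
t=32: queue=[C,E,F] q_used=2 → run C
t=33: queue=[E,F] q_used=0 → run E
t=34: queue=[F] q_used=0 → run F
t=35: queue=[F] q_used=1 → run F
t=36: (idle)
t=37: (idle)
t=38: (idle)
t=39: (idle)
t=40: (idle)
t=41: (idle)
t=42: (idle)
t=43: (idle)
t=44: (idle)
t=45: (idle)

context switches = 12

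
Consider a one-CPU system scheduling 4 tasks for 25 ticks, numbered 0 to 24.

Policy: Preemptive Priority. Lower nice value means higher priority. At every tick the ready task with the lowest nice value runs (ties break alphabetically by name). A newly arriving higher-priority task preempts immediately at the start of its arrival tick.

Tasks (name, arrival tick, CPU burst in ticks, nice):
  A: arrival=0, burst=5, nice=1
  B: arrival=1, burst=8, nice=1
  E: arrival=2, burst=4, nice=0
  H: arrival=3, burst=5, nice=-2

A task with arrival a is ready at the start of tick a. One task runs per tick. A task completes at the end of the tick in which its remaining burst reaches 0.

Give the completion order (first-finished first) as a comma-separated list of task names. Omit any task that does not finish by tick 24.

completion order = H, E, A, B

t=0: ready={A} → run A
t=1: ready={A,B} → run A
t=2: ready={A,B,E} → run E
t=3: ready={A,B,E,H} → run H
t=4: ready={A,B,E,H} → run H
t=5: ready={A,B,E,H} → run H
t=6: ready={A,B,E,H} → run H
t=7: ready={A,B,E,H} → run H
t=8: ready={A,B,E} → run E
t=9: ready={A,B,E} → run E
t=10: ready={A,B,E} → run E
t=11: ready={A,B} → run A
t=12: ready={A,B} → run A
t=13: ready={A,B} → run A
t=14: ready={B} → run B
t=15: ready={B} → run B
t=16: ready={B} → run B
t=17: ready={B} → run B
t=18: ready={B} → run B
t=19: ready={B} → run B
t=20: ready={B} → run B
t=21: ready={B} → run B
t=22: (idle)
t=23: (idle)
t=24: (idle)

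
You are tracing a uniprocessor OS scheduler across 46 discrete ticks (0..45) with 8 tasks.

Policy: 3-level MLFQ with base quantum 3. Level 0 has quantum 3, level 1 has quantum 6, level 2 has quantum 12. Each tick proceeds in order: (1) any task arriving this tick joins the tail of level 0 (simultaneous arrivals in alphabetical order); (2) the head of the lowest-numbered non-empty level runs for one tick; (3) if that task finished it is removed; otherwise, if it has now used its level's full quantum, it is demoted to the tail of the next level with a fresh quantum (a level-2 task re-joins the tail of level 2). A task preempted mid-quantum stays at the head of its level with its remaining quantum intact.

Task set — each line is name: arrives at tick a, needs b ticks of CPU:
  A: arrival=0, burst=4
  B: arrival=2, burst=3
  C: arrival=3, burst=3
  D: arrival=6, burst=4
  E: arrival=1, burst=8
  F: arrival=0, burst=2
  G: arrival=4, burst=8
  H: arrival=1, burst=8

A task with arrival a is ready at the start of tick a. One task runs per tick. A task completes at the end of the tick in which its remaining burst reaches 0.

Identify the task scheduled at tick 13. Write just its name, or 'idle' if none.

running at tick 13 = B

t=0: L0/L1/L2 = AF/-/- → run A
t=1: L0/L1/L2 = AFEH/-/- → run A
t=2: L0/L1/L2 = AFEHB/-/- → run A
t=3: L0/L1/L2 = FEHBC/A/- → run F
t=4: L0/L1/L2 = FEHBCG/A/- → run F
t=5: L0/L1/L2 = EHBCG/A/- → run E
t=6: L0/L1/L2 = EHBCGD/A/- → run E
t=7: L0/L1/L2 = EHBCGD/A/- → run E
t=8: L0/L1/L2 = HBCGD/AE/- → run H
t=9: L0/L1/L2 = HBCGD/AE/- → run H
t=10: L0/L1/L2 = HBCGD/AE/- → run H
t=11: L0/L1/L2 = BCGD/AEH/- → run B
t=12: L0/L1/L2 = BCGD/AEH/- → run B
t=13: L0/L1/L2 = BCGD/AEH/- → run B
t=14: L0/L1/L2 = CGD/AEH/- → run C
t=15: L0/L1/L2 = CGD/AEH/- → run C
t=16: L0/L1/L2 = CGD/AEH/- → run C
t=17: L0/L1/L2 = GD/AEH/- → run G
t=18: L0/L1/L2 = GD/AEH/- → run G
t=19: L0/L1/L2 = GD/AEH/- → run G
t=20: L0/L1/L2 = D/AEHG/- → run D
t=21: L0/L1/L2 = D/AEHG/- → run D
t=22: L0/L1/L2 = D/AEHG/- → run D
t=23: L0/L1/L2 = -/AEHGD/- → run A
t=24: L0/L1/L2 = -/EHGD/- → run E
t=25: L0/L1/L2 = -/EHGD/- → run E
t=26: L0/L1/L2 = -/EHGD/- → run E
t=27: L0/L1/L2 = -/EHGD/- → run E
t=28: L0/L1/L2 = -/EHGD/- → run E
t=29: L0/L1/L2 = -/HGD/- → run H
t=30: L0/L1/L2 = -/HGD/- → run H
t=31: L0/L1/L2 = -/HGD/- → run H
t=32: L0/L1/L2 = -/HGD/- → run H
t=33: L0/L1/L2 = -/HGD/- → run H
t=34: L0/L1/L2 = -/GD/- → run G
t=35: L0/L1/L2 = -/GD/- → run G
t=36: L0/L1/L2 = -/GD/- → run G
t=37: L0/L1/L2 = -/GD/- → run G
t=38: L0/L1/L2 = -/GD/- → run G
t=39: L0/L1/L2 = -/D/- → run D
t=40: (idle)
t=41: (idle)
t=42: (idle)
t=43: (idle)
t=44: (idle)
t=45: (idle)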